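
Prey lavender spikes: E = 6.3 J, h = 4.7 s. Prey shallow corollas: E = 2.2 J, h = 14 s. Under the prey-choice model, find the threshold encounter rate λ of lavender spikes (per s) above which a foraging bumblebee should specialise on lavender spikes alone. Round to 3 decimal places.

The zero-one rule: include shallow corollas iff E₂/h₂ > λE₁/(1+λh₁). Equality gives the switch point.
λE₁h₂ = E₂ + λE₂h₁ ⇒ λ = E₂/(E₁h₂ − E₂h₁) = 2.2/(88.2 − 10.34) = 0.02826 per s.

0.028 per s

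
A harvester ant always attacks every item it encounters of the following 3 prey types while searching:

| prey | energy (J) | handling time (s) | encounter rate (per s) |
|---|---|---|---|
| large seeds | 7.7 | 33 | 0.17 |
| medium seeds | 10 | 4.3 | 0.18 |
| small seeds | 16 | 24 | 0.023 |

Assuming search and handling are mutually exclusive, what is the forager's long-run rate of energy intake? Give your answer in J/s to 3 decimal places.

0.438 J/s

R = (0.17×7.7 + 0.18×10 + 0.023×16) / (1 + 0.17×33 + 0.18×4.3 + 0.023×24) = 3.477/7.936 = 0.4381 J/s.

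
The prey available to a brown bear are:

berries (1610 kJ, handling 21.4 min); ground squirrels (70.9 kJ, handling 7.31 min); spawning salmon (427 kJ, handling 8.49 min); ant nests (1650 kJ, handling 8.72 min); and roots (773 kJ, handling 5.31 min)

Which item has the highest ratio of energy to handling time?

Profitability E/h (kJ/min): berries = 1610/21.4 = 75.2, ground squirrels = 70.9/7.31 = 9.7, spawning salmon = 427/8.49 = 50.3, ant nests = 1650/8.72 = 189, roots = 773/5.31 = 146.
Ranked: ant nests > roots > berries > spawning salmon > ground squirrels.

ant nests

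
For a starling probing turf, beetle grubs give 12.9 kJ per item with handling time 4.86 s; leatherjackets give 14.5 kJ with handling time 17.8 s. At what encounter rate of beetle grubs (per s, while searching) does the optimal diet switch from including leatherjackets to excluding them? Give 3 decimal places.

0.091 per s

Drop leatherjackets once their profitability E₂/h₂ falls below the rate achievable on beetle grubs alone: E₂/h₂ = λE₁/(1 + λh₁).
Solve for λ: λE₁h₂ = E₂(1 + λh₁) → λ(E₁h₂ − E₂h₁) = E₂ → λ = E₂/(E₁h₂ − E₂h₁).
λ = 14.5/(12.9×17.8 − 14.5×4.86) = 14.5/159.2 = 0.09111 per s.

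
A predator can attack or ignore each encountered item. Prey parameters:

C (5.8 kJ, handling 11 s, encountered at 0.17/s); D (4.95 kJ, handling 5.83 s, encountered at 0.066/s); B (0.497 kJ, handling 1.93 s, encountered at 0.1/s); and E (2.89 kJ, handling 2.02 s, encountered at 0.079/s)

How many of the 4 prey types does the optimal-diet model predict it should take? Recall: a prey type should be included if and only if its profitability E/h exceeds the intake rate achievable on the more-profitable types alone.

E/h in descending order: E 1.43, D 0.849, C 0.527, B 0.258 kJ/s. The optimal diet is the largest prefix of this list for which every included type satisfies E_i/h_i > R on the types above it.
Rate on top 1: 0.1969. D: 0.849 > 0.1969 → include.
Rate on top 2: 0.3594. C: 0.527 > 0.3594 → include.
Rate on top 3: 0.4513. B: 0.258 < 0.4513 → exclude; stop.
Optimal diet: E, D, C — 3 of 4 types.

3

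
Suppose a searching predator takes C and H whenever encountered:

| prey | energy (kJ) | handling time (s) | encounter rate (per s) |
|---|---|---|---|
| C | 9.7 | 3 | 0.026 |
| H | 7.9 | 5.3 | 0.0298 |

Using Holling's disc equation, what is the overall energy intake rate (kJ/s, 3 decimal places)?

0.395 kJ/s

R = Σλ_iE_i / (1 + Σλ_ih_i)
Numerator: 0.026×9.7 + 0.0298×7.9 = 0.4876
Denominator: 1 + 0.026×3 + 0.0298×5.3 = 1.236
R = 0.4876/1.236 = 0.3945 kJ/s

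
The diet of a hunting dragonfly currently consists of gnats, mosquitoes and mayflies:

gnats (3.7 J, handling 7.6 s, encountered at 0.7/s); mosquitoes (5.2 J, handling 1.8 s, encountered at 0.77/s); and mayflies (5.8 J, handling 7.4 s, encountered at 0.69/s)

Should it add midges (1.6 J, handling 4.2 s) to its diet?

Current rate: (0.7×3.7 + 0.77×5.2 + 0.69×5.8)/(1 + 0.7×7.6 + 0.77×1.8 + 0.69×7.4) = 0.827 J/s.
midges: E/h = 1.6/4.2 = 0.381 J/s.
0.381 < 0.827, so adding midges would lower the average — exclude it.

No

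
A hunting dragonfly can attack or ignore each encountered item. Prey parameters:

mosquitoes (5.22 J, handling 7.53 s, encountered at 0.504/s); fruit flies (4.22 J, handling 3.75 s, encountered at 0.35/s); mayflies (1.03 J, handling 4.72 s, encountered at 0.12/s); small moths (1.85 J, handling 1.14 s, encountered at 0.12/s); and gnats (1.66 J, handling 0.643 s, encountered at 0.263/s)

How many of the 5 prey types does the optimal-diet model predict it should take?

3

Rank by E/h (J/s): gnats 2.58, small moths 1.62, fruit flies 1.13, mosquitoes 0.693, mayflies 0.218. Include each in turn until the next type's E/h falls below the running intake rate.
Rate on top 1: 0.3734. small moths: 1.62 > 0.3734 → include.
Rate on top 2: 0.5043. fruit flies: 1.13 > 0.5043 → include.
Rate on top 3: 0.8156. mosquitoes: 0.693 < 0.8156 → exclude; stop.
Optimal diet: gnats, small moths, fruit flies — 3 of 5 types.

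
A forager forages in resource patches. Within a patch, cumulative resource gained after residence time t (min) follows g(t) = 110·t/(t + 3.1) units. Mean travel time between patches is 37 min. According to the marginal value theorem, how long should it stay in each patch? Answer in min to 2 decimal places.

10.71 min

By the marginal value theorem, leave when the instantaneous gain rate g'(t) equals the habitat-wide average g(t)/(T + t).
g'(t) = 110·3.1/(t + 3.1)². Setting 110·3.1/(t+3.1)² = 110t/[(t+3.1)(37+t)] gives 3.1(37+t) = t(t+3.1), so t² = 3.1×37 = 114.7.
t* = √114.7 = 10.71 min.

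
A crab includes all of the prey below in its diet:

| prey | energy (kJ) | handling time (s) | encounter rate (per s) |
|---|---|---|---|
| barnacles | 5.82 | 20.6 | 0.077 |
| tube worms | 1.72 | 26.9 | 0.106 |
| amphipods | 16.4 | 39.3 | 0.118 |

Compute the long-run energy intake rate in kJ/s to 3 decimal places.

R = (0.077×5.82 + 0.106×1.72 + 0.118×16.4) / (1 + 0.077×20.6 + 0.106×26.9 + 0.118×39.3) = 2.566/10.07 = 0.2547 kJ/s.

0.255 kJ/s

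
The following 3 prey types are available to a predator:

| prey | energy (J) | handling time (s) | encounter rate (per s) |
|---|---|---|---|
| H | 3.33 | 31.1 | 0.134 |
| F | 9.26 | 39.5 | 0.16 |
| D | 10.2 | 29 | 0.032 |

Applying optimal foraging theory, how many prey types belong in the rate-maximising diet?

E/h in descending order: D 0.352, F 0.234, H 0.107 J/s. The optimal diet is the largest prefix of this list for which every included type satisfies E_i/h_i > R on the types above it.
Rate on top 1: 0.1693. F: 0.234 > 0.1693 → include.
Rate on top 2: 0.2192. H: 0.107 < 0.2192 → exclude; stop.
Optimal diet: D, F — 2 of 3 types.

2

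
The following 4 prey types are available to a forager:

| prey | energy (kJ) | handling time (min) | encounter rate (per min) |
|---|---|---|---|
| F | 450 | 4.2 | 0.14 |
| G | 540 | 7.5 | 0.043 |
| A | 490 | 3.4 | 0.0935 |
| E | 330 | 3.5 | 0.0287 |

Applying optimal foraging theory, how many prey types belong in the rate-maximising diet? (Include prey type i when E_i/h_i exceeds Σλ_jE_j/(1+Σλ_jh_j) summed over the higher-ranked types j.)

Profitabilities (E/h, kJ/min): A 144, F 107, E 94.3, G 72. Add prey in this order while the next type's profitability exceeds the intake rate on those already taken.
Rate on top 1: 34.76. F: 107 > 34.76 → include.
Rate on top 2: 57.09. E: 94.3 > 57.09 → include.
Rate on top 3: 58.96. G: 72 > 58.96 → include.
Optimal diet: A, F, E, G — 4 of 4 types.

4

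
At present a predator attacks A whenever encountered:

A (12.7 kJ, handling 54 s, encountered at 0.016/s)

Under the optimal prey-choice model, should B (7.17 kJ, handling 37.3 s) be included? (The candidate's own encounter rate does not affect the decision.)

Current rate: (0.016×12.7)/(1 + 0.016×54) = 0.109 kJ/s.
B: E/h = 7.17/37.3 = 0.1922 kJ/s.
0.1922 > 0.109, so adding B raises the average — include it.

Yes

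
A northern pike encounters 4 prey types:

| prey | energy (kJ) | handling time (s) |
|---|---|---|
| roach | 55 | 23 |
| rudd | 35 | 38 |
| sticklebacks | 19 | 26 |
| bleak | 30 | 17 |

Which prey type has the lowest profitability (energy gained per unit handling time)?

sticklebacks

In descending order of E/h:
roach: 55/23 = 2.39 kJ/s
bleak: 30/17 = 1.76 kJ/s
rudd: 35/38 = 0.921 kJ/s
sticklebacks: 19/26 = 0.731 kJ/s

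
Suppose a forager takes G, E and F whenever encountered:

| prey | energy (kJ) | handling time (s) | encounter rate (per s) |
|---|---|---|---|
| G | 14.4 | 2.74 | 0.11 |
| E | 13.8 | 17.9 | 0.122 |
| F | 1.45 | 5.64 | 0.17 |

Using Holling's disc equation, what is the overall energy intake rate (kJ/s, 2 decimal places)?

R = Σλ_iE_i / (1 + Σλ_ih_i)
Numerator: 0.11×14.4 + 0.122×13.8 + 0.17×1.45 = 3.514
Denominator: 1 + 0.11×2.74 + 0.122×17.9 + 0.17×5.64 = 4.444
R = 3.514/4.444 = 0.7908 kJ/s

0.79 kJ/s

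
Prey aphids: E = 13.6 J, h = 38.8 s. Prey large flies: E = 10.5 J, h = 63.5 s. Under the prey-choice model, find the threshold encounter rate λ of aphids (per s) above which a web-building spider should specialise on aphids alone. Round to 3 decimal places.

Drop large flies once their profitability E₂/h₂ falls below the rate achievable on aphids alone: E₂/h₂ = λE₁/(1 + λh₁).
Solve for λ: λE₁h₂ = E₂(1 + λh₁) → λ(E₁h₂ − E₂h₁) = E₂ → λ = E₂/(E₁h₂ − E₂h₁).
λ = 10.5/(13.6×63.5 − 10.5×38.8) = 10.5/456.2 = 0.02302 per s.

0.023 per s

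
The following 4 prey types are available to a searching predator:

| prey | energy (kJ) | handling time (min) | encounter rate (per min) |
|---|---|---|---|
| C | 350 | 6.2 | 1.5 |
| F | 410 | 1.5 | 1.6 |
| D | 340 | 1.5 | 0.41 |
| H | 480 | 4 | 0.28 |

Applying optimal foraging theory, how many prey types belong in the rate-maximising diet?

2

Profitabilities (E/h, kJ/min): F 273, D 227, H 120, C 56.5. Add prey in this order while the next type's profitability exceeds the intake rate on those already taken.
Rate on top 1: 192.9. D: 227 > 192.9 → include.
Rate on top 2: 198.1. H: 120 < 198.1 → exclude; stop.
Optimal diet: F, D — 2 of 4 types.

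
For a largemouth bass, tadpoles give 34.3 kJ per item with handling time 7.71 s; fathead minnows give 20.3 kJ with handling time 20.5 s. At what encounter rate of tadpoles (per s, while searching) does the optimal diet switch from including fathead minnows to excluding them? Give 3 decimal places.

The zero-one rule: include fathead minnows iff E₂/h₂ > λE₁/(1+λh₁). Equality gives the switch point.
λE₁h₂ = E₂ + λE₂h₁ ⇒ λ = E₂/(E₁h₂ − E₂h₁) = 20.3/(703.1 − 156.5) = 0.03714 per s.

0.037 per s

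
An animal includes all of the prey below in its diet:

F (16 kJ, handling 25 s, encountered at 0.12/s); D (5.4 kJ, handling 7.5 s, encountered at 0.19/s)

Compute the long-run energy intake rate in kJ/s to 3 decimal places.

0.543 kJ/s

R = (0.12×16 + 0.19×5.4) / (1 + 0.12×25 + 0.19×7.5) = 2.946/5.425 = 0.543 kJ/s.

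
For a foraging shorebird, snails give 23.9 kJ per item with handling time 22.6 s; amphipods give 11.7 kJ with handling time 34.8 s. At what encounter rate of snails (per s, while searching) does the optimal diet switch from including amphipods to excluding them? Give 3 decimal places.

Drop amphipods once their profitability E₂/h₂ falls below the rate achievable on snails alone: E₂/h₂ = λE₁/(1 + λh₁).
Solve for λ: λE₁h₂ = E₂(1 + λh₁) → λ(E₁h₂ − E₂h₁) = E₂ → λ = E₂/(E₁h₂ − E₂h₁).
λ = 11.7/(23.9×34.8 − 11.7×22.6) = 11.7/567.3 = 0.02062 per s.

0.021 per s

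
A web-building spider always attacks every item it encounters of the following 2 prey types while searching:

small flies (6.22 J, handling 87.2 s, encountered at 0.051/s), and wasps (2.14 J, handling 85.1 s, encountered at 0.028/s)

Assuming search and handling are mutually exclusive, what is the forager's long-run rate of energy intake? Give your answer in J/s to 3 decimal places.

R = Σλ_iE_i / (1 + Σλ_ih_i)
Numerator: 0.051×6.22 + 0.028×2.14 = 0.3771
Denominator: 1 + 0.051×87.2 + 0.028×85.1 = 7.83
R = 0.3771/7.83 = 0.04817 J/s

0.048 J/s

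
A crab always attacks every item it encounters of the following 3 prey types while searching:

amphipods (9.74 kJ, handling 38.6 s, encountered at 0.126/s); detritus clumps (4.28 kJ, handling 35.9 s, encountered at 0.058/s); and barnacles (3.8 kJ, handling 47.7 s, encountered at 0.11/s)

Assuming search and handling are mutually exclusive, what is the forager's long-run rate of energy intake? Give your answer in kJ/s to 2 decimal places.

R = Σλ_iE_i / (1 + Σλ_ih_i)
Numerator: 0.126×9.74 + 0.058×4.28 + 0.11×3.8 = 1.893
Denominator: 1 + 0.126×38.6 + 0.058×35.9 + 0.11×47.7 = 13.19
R = 1.893/13.19 = 0.1435 kJ/s

0.14 kJ/s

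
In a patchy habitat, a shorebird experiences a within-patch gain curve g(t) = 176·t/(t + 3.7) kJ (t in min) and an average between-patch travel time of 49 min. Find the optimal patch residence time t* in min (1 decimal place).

13.5 min

Maximise g(t)/(T+t): set derivative to zero → g'(t)(T+t) = g(t).
g'(t) = 176·3.7/(t + 3.7)². Setting 176·3.7/(t+3.7)² = 176t/[(t+3.7)(49+t)] gives 3.7(49+t) = t(t+3.7), so t² = 3.7×49 = 181.3.
t* = √181.3 = 13.46 min.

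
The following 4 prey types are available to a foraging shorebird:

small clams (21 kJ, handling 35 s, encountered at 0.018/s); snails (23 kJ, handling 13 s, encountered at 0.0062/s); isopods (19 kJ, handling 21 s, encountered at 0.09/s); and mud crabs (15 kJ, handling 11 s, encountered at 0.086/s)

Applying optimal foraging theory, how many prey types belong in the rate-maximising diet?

3

Rank by E/h (kJ/s): snails 1.77, mud crabs 1.36, isopods 0.905, small clams 0.6. Include each in turn until the next type's E/h falls below the running intake rate.
Rate on top 1: 0.132. mud crabs: 1.36 > 0.132 → include.
Rate on top 2: 0.7069. isopods: 0.905 > 0.7069 → include.
Rate on top 3: 0.8024. small clams: 0.6 < 0.8024 → exclude; stop.
Optimal diet: snails, mud crabs, isopods — 3 of 4 types.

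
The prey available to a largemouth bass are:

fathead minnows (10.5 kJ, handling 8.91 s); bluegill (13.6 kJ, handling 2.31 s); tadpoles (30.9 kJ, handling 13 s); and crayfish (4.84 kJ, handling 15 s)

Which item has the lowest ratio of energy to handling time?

Profitability E/h (kJ/s): fathead minnows = 10.5/8.91 = 1.18, bluegill = 13.6/2.31 = 5.89, tadpoles = 30.9/13 = 2.38, crayfish = 4.84/15 = 0.323.
Ranked: bluegill > tadpoles > fathead minnows > crayfish.

crayfish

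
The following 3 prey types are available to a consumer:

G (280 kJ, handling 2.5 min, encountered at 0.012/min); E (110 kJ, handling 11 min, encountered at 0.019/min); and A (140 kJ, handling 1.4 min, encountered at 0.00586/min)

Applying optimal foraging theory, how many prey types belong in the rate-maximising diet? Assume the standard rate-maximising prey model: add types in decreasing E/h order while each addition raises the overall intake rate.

3

Profitabilities (E/h, kJ/min): G 112, A 100, E 10. Add prey in this order while the next type's profitability exceeds the intake rate on those already taken.
Rate on top 1: 3.262. A: 100 > 3.262 → include.
Rate on top 2: 4.027. E: 10 > 4.027 → include.
Optimal diet: G, A, E — 3 of 3 types.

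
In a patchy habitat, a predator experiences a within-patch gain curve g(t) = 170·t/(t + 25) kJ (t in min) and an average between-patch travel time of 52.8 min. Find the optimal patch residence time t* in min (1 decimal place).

Maximise g(t)/(T+t): set derivative to zero → g'(t)(T+t) = g(t).
g'(t) = 170·25/(t + 25)². Setting 170·25/(t+25)² = 170t/[(t+25)(52.8+t)] gives 25(52.8+t) = t(t+25), so t² = 25×52.8 = 1320.
t* = √1320 = 36.33 min.

36.3 min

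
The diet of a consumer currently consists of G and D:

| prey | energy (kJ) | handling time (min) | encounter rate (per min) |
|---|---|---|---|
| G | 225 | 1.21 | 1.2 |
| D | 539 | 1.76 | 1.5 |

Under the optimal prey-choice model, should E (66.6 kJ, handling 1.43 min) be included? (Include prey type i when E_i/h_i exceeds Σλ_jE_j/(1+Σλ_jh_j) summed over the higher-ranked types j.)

No

Intake rate on the current diet: R = (1.2×225 + 1.5×539) / (1 + 1.2×1.21 + 1.5×1.76) = 1078/5.092 = 211.8 kJ/min.
E: E/h = 66.6/1.43 = 46.57 kJ/min.
46.57 < 211.8, so adding E would lower the average — exclude it.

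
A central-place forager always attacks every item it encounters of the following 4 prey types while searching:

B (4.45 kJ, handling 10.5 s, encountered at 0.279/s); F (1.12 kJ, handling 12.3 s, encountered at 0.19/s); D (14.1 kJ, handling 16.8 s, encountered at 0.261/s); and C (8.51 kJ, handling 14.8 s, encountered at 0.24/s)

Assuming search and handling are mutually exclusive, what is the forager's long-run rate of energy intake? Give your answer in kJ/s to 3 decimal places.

R = Σλ_iE_i / (1 + Σλ_ih_i)
Numerator: 0.279×4.45 + 0.19×1.12 + 0.261×14.1 + 0.24×8.51 = 7.177
Denominator: 1 + 0.279×10.5 + 0.19×12.3 + 0.261×16.8 + 0.24×14.8 = 14.2
R = 7.177/14.2 = 0.5053 kJ/s

0.505 kJ/s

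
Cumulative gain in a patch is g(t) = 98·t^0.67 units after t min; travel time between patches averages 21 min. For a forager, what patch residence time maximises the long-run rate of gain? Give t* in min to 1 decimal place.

By the marginal value theorem, leave when the instantaneous gain rate g'(t) equals the habitat-wide average g(t)/(T + t).
g'(t) = 0.67·98·t^-0.33. Setting 0.67·98·t^-0.33 = 98·t^0.67/(21+t) gives 0.67(21+t) = t, so 0.33·t = 0.67×21.
t* = 0.67×21/0.33 = 42.64 min.

42.6 min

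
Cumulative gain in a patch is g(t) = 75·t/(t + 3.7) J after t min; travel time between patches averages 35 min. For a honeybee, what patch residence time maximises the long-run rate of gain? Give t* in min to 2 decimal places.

Maximise g(t)/(T+t): set derivative to zero → g'(t)(T+t) = g(t).
g'(t) = 75·3.7/(t + 3.7)². Setting 75·3.7/(t+3.7)² = 75t/[(t+3.7)(35+t)] gives 3.7(35+t) = t(t+3.7), so t² = 3.7×35 = 129.5.
t* = √129.5 = 11.38 min.

11.38 min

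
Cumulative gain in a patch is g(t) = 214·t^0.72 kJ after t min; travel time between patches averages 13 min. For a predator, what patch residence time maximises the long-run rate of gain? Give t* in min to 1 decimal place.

Maximise g(t)/(T+t): set derivative to zero → g'(t)(T+t) = g(t).
g'(t) = 0.72·214·t^-0.28. Setting 0.72·214·t^-0.28 = 214·t^0.72/(13+t) gives 0.72(13+t) = t, so 0.28·t = 0.72×13.
t* = 0.72×13/0.28 = 33.43 min.

33.4 min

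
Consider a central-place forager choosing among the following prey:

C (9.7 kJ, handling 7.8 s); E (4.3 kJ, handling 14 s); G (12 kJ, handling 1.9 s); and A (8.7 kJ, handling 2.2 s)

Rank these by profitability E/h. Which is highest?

G

In descending order of E/h:
G: 12/1.9 = 6.32 kJ/s
A: 8.7/2.2 = 3.95 kJ/s
C: 9.7/7.8 = 1.24 kJ/s
E: 4.3/14 = 0.307 kJ/s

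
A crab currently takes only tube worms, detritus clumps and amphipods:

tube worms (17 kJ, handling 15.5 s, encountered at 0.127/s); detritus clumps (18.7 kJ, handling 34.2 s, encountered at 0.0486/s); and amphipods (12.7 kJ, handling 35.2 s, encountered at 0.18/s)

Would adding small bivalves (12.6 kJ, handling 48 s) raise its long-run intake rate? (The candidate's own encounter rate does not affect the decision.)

Intake rate on the current diet: R = (0.127×17 + 0.0486×18.7 + 0.18×12.7) / (1 + 0.127×15.5 + 0.0486×34.2 + 0.18×35.2) = 5.354/10.97 = 0.4882 kJ/s.
small bivalves: E/h = 12.6/48 = 0.2625 kJ/s.
Since 0.2625 < R, time spent handling small bivalves is better spent searching.

No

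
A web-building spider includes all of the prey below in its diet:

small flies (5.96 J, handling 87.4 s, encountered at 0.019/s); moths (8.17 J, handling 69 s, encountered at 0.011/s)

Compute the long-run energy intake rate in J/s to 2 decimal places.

0.06 J/s

R = (0.019×5.96 + 0.011×8.17) / (1 + 0.019×87.4 + 0.011×69) = 0.2031/3.42 = 0.0594 J/s.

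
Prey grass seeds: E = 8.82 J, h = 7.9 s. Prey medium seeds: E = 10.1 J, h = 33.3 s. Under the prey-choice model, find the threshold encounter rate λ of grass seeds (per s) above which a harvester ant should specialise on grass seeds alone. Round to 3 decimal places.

Drop medium seeds once their profitability E₂/h₂ falls below the rate achievable on grass seeds alone: E₂/h₂ = λE₁/(1 + λh₁).
Solve for λ: λE₁h₂ = E₂(1 + λh₁) → λ(E₁h₂ − E₂h₁) = E₂ → λ = E₂/(E₁h₂ − E₂h₁).
λ = 10.1/(8.82×33.3 − 10.1×7.9) = 10.1/213.9 = 0.04721 per s.

0.047 per s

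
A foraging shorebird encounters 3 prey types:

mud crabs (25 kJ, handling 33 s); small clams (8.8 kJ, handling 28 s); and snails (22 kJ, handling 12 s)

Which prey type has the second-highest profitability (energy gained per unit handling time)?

mud crabs

In descending order of E/h:
snails: 22/12 = 1.83 kJ/s
mud crabs: 25/33 = 0.758 kJ/s
small clams: 8.8/28 = 0.314 kJ/s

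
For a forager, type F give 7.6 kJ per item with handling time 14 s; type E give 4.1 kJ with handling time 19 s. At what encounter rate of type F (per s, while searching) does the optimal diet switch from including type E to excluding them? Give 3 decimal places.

At the threshold, the rate on type F alone equals the profitability of type E: λ·7.6/(1 + λ·14) = 4.1/19 = 0.2158.
Rearranging, λ(7.6 − 0.2158×14) = 0.2158, so λ = 0.2158/4.579 = 0.04713 per s.

0.047 per s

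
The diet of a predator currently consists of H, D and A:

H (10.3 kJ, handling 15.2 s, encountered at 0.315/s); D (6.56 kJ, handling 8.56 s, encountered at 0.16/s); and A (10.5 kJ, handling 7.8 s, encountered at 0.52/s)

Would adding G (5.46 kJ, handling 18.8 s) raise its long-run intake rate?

Intake rate on the current diet: R = (0.315×10.3 + 0.16×6.56 + 0.52×10.5) / (1 + 0.315×15.2 + 0.16×8.56 + 0.52×7.8) = 9.754/11.21 = 0.8698 kJ/s.
G: E/h = 5.46/18.8 = 0.2904 kJ/s.
Since 0.2904 < R, time spent handling G is better spent searching.

No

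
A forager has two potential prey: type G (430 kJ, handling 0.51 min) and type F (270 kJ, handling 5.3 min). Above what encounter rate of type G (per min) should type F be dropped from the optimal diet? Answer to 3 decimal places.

Drop type F once their profitability E₂/h₂ falls below the rate achievable on type G alone: E₂/h₂ = λE₁/(1 + λh₁).
Solve for λ: λE₁h₂ = E₂(1 + λh₁) → λ(E₁h₂ − E₂h₁) = E₂ → λ = E₂/(E₁h₂ − E₂h₁).
λ = 270/(430×5.3 − 270×0.51) = 270/2141 = 0.1261 per min.

0.126 per min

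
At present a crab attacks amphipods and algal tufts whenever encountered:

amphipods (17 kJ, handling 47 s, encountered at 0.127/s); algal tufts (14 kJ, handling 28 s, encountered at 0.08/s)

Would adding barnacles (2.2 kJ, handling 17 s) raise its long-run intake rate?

No

Intake rate on the current diet: R = (0.127×17 + 0.08×14) / (1 + 0.127×47 + 0.08×28) = 3.279/9.209 = 0.3561 kJ/s.
Profitability of barnacles: 2.2/17 = 0.1294 kJ/s.
Since 0.1294 < R, time spent handling barnacles is better spent searching.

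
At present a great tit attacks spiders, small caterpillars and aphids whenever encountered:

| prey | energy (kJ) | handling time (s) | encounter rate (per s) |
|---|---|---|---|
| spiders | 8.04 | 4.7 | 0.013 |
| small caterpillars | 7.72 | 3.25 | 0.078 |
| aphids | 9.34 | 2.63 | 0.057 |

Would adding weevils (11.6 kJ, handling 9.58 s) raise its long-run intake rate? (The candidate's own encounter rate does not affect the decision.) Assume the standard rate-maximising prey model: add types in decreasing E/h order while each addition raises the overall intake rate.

Yes

On spiders, small caterpillars and aphids alone, R = ΣλE/(1+Σλh) = 1.239/1.465 = 0.8461 kJ/s.
weevils: E/h = 11.6/9.58 = 1.211 kJ/s.
1.211 > 0.8461, so adding weevils raises the average — include it.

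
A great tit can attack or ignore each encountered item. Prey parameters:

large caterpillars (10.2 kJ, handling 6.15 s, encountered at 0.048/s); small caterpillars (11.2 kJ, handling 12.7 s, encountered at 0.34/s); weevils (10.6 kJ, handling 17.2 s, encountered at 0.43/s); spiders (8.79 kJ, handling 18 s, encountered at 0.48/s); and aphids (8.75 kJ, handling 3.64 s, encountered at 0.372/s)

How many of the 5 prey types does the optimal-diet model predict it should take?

Rank by E/h (kJ/s): aphids 2.4, large caterpillars 1.66, small caterpillars 0.882, weevils 0.616, spiders 0.488. Include each in turn until the next type's E/h falls below the running intake rate.
Rate on top 1: 1.383. large caterpillars: 1.66 > 1.383 → include.
Rate on top 2: 1.413. small caterpillars: 0.882 < 1.413 → exclude; stop.
Optimal diet: aphids, large caterpillars — 2 of 5 types.

2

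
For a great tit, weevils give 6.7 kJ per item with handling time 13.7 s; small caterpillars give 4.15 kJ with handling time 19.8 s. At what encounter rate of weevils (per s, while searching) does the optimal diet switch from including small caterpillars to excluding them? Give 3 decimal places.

0.055 per s

Drop small caterpillars once their profitability E₂/h₂ falls below the rate achievable on weevils alone: E₂/h₂ = λE₁/(1 + λh₁).
Solve for λ: λE₁h₂ = E₂(1 + λh₁) → λ(E₁h₂ − E₂h₁) = E₂ → λ = E₂/(E₁h₂ − E₂h₁).
λ = 4.15/(6.7×19.8 − 4.15×13.7) = 4.15/75.8 = 0.05475 per s.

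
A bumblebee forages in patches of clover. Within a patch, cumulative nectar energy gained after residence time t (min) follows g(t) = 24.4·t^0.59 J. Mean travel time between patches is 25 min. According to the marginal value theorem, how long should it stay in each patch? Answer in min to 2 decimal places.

By the marginal value theorem, leave when the instantaneous gain rate g'(t) equals the habitat-wide average g(t)/(T + t).
g'(t) = 0.59·24.4·t^-0.41. Setting 0.59·24.4·t^-0.41 = 24.4·t^0.59/(25+t) gives 0.59(25+t) = t, so 0.41·t = 0.59×25.
t* = 0.59×25/0.41 = 35.98 min.

35.98 min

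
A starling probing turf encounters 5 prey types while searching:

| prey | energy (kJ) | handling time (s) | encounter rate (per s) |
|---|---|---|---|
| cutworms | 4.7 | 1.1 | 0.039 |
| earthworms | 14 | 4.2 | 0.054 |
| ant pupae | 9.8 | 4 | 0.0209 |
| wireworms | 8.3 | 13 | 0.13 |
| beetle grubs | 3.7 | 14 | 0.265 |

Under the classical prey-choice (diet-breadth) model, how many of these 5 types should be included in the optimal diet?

3

Rank by E/h (kJ/s): cutworms 4.27, earthworms 3.33, ant pupae 2.45, wireworms 0.638, beetle grubs 0.264. Include each in turn until the next type's E/h falls below the running intake rate.
Rate on top 1: 0.1758. earthworms: 3.33 > 0.1758 → include.
Rate on top 2: 0.7398. ant pupae: 2.45 > 0.7398 → include.
Rate on top 3: 0.8454. wireworms: 0.638 < 0.8454 → exclude; stop.
Optimal diet: cutworms, earthworms, ant pupae — 3 of 5 types.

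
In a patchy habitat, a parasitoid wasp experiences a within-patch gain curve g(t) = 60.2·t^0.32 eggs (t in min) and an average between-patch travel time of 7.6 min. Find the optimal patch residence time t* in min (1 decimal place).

Optimal t* satisfies g'(t*) = g(t*)/(T + t*).
g'(t) = 0.32·60.2·t^-0.68. Setting 0.32·60.2·t^-0.68 = 60.2·t^0.32/(7.6+t) gives 0.32(7.6+t) = t, so 0.68·t = 0.32×7.6.
t* = 0.32×7.6/0.68 = 3.576 min.

3.6 min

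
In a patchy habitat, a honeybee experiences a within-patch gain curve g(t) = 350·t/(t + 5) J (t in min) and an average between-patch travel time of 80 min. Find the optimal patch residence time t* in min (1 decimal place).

Optimal t* satisfies g'(t*) = g(t*)/(T + t*).
g'(t) = 350·5/(t + 5)². Setting 350·5/(t+5)² = 350t/[(t+5)(80+t)] gives 5(80+t) = t(t+5), so t² = 5×80 = 400.
t* = √400 = 20 min.

20.0 min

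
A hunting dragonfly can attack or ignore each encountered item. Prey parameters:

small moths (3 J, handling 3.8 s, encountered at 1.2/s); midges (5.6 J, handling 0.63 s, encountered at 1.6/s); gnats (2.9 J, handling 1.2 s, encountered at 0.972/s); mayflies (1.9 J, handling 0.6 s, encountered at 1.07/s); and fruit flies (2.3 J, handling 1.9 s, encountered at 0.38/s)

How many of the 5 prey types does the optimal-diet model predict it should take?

1

E/h in descending order: midges 8.89, mayflies 3.17, gnats 2.42, fruit flies 1.21, small moths 0.789 J/s. The optimal diet is the largest prefix of this list for which every included type satisfies E_i/h_i > R on the types above it.
Rate on top 1: 4.462. mayflies: 3.17 < 4.462 → exclude; stop.
Optimal diet: midges — 1 of 5 types.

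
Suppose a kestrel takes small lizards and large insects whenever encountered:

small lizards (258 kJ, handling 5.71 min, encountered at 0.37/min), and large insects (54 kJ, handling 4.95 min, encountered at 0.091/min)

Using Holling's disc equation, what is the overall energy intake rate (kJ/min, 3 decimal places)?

28.170 kJ/min

R = Σλ_iE_i / (1 + Σλ_ih_i)
Numerator: 0.37×258 + 0.091×54 = 100.4
Denominator: 1 + 0.37×5.71 + 0.091×4.95 = 3.563
R = 100.4/3.563 = 28.17 kJ/min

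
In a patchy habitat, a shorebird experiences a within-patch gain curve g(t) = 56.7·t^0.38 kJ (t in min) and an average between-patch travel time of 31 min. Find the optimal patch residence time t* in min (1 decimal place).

Optimal t* satisfies g'(t*) = g(t*)/(T + t*).
g'(t) = 0.38·56.7·t^-0.62. Setting 0.38·56.7·t^-0.62 = 56.7·t^0.38/(31+t) gives 0.38(31+t) = t, so 0.62·t = 0.38×31.
t* = 0.38×31/0.62 = 19 min.

19.0 min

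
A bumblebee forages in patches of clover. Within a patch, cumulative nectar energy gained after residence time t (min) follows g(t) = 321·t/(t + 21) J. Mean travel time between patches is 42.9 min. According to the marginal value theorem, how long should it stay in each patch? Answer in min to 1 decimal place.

30.0 min

Maximise g(t)/(T+t): set derivative to zero → g'(t)(T+t) = g(t).
g'(t) = 321·21/(t + 21)². Setting 321·21/(t+21)² = 321t/[(t+21)(42.9+t)] gives 21(42.9+t) = t(t+21), so t² = 21×42.9 = 900.9.
t* = √900.9 = 30.01 min.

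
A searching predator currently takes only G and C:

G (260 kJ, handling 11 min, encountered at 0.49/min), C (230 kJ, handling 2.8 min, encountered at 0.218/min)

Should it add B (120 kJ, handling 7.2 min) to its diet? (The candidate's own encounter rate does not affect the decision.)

On G and C alone, R = ΣλE/(1+Σλh) = 177.5/7 = 25.36 kJ/min.
Profitability of B: 120/7.2 = 16.67 kJ/min.
Since 16.67 < R, time spent handling B is better spent searching.

No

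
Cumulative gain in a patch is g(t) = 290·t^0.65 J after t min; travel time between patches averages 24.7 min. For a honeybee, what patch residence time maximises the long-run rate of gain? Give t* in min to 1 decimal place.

45.9 min

Optimal t* satisfies g'(t*) = g(t*)/(T + t*).
g'(t) = 0.65·290·t^-0.35. Setting 0.65·290·t^-0.35 = 290·t^0.65/(24.7+t) gives 0.65(24.7+t) = t, so 0.35·t = 0.65×24.7.
t* = 0.65×24.7/0.35 = 45.87 min.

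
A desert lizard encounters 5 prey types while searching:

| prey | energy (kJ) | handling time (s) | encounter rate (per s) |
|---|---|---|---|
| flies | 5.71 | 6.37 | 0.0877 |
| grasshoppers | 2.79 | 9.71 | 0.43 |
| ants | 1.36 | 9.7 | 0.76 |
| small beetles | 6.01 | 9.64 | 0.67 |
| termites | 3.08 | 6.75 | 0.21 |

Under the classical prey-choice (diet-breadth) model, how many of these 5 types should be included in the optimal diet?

E/h in descending order: flies 0.896, small beetles 0.623, termites 0.456, grasshoppers 0.287, ants 0.14 kJ/s. The optimal diet is the largest prefix of this list for which every included type satisfies E_i/h_i > R on the types above it.
Rate on top 1: 0.3213. small beetles: 0.623 > 0.3213 → include.
Rate on top 2: 0.5647. termites: 0.456 < 0.5647 → exclude; stop.
Optimal diet: flies, small beetles — 2 of 5 types.

2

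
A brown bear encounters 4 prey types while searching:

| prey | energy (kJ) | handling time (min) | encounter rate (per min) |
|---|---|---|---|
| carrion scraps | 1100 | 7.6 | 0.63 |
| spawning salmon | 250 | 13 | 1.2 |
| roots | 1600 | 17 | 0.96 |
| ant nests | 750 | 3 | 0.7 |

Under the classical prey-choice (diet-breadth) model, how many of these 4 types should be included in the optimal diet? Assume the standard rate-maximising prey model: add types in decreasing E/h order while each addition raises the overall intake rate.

1

Rank by E/h (kJ/min): ant nests 250, carrion scraps 145, roots 94.1, spawning salmon 19.2. Include each in turn until the next type's E/h falls below the running intake rate.
Rate on top 1: 169.4. carrion scraps: 145 < 169.4 → exclude; stop.
Optimal diet: ant nests — 1 of 4 types.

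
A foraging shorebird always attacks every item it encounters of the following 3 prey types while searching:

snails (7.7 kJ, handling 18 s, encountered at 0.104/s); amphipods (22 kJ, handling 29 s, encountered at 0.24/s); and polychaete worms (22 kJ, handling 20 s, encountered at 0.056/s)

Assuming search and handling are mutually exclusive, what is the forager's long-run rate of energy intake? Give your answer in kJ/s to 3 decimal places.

0.668 kJ/s

R = (0.104×7.7 + 0.24×22 + 0.056×22) / (1 + 0.104×18 + 0.24×29 + 0.056×20) = 7.313/10.95 = 0.6677 kJ/s.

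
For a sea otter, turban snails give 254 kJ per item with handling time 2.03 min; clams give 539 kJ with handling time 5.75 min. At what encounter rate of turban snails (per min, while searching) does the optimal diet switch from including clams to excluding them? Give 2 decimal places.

1.47 per min

The zero-one rule: include clams iff E₂/h₂ > λE₁/(1+λh₁). Equality gives the switch point.
λE₁h₂ = E₂ + λE₂h₁ ⇒ λ = E₂/(E₁h₂ − E₂h₁) = 539/(1460 − 1094) = 1.471 per min.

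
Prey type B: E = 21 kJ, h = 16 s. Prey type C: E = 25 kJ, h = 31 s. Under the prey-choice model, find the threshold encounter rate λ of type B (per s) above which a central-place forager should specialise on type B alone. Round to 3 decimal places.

The zero-one rule: include type C iff E₂/h₂ > λE₁/(1+λh₁). Equality gives the switch point.
λE₁h₂ = E₂ + λE₂h₁ ⇒ λ = E₂/(E₁h₂ − E₂h₁) = 25/(651 − 400) = 0.0996 per s.

0.100 per s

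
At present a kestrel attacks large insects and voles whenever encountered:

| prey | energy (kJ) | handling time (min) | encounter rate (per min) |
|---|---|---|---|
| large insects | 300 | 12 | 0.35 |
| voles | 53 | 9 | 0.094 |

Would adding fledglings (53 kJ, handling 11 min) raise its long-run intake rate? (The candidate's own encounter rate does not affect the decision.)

No

Intake rate on the current diet: R = (0.35×300 + 0.094×53) / (1 + 0.35×12 + 0.094×9) = 110/6.046 = 18.19 kJ/min.
Profitability of fledglings: 53/11 = 4.818 kJ/min.
Since 4.818 < R, time spent handling fledglings is better spent searching.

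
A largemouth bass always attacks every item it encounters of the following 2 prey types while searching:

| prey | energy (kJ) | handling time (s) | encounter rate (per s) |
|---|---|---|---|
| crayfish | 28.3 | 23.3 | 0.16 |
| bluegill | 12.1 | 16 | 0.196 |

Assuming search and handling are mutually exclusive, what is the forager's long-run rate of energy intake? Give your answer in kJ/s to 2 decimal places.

0.88 kJ/s

R = (0.16×28.3 + 0.196×12.1) / (1 + 0.16×23.3 + 0.196×16) = 6.9/7.864 = 0.8774 kJ/s.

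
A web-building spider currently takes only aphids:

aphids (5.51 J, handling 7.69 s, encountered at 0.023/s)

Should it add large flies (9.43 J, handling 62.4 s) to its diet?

Yes

Current rate: (0.023×5.51)/(1 + 0.023×7.69) = 0.1077 J/s.
large flies: E/h = 9.43/62.4 = 0.1511 J/s.
Since 0.1511 > R, including large flies increases the long-run rate.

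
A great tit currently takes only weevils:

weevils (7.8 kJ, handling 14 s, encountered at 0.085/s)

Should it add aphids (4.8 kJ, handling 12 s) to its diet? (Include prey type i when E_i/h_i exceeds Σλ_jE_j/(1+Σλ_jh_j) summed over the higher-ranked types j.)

On weevils alone, R = ΣλE/(1+Σλh) = 0.663/2.19 = 0.3027 kJ/s.
aphids: E/h = 4.8/12 = 0.4 kJ/s.
Since 0.4 > R, including aphids increases the long-run rate.

Yes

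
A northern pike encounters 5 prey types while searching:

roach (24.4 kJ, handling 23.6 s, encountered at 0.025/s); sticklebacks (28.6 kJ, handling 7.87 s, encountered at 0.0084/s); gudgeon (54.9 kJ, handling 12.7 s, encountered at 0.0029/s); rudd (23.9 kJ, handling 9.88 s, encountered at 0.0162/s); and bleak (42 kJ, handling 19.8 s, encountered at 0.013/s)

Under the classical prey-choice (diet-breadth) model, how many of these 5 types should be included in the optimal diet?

5

Rank by E/h (kJ/s): gudgeon 4.32, sticklebacks 3.63, rudd 2.42, bleak 2.12, roach 1.03. Include each in turn until the next type's E/h falls below the running intake rate.
Rate on top 1: 0.1536. sticklebacks: 3.63 > 0.1536 → include.
Rate on top 2: 0.3622. rudd: 2.42 > 0.3622 → include.
Rate on top 3: 0.6228. bleak: 2.12 > 0.6228 → include.
Rate on top 4: 0.8765. roach: 1.03 > 0.8765 → include.
Optimal diet: gudgeon, sticklebacks, rudd, bleak, roach — 5 of 5 types.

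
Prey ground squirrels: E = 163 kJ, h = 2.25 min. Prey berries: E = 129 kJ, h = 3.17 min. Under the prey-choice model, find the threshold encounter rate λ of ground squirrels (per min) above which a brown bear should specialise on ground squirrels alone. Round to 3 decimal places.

At the threshold, the rate on ground squirrels alone equals the profitability of berries: λ·163/(1 + λ·2.25) = 129/3.17 = 40.69.
Rearranging, λ(163 − 40.69×2.25) = 40.69, so λ = 40.69/71.44 = 0.5696 per min.

0.570 per min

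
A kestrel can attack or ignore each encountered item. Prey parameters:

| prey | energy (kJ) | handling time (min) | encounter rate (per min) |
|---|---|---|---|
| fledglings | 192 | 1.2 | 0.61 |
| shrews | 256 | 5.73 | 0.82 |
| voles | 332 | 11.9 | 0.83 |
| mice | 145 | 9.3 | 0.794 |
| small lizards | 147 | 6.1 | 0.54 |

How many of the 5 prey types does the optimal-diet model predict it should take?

1

E/h in descending order: fledglings 160, shrews 44.7, voles 27.9, small lizards 24.1, mice 15.6 kJ/min. The optimal diet is the largest prefix of this list for which every included type satisfies E_i/h_i > R on the types above it.
Rate on top 1: 67.62. shrews: 44.7 < 67.62 → exclude; stop.
Optimal diet: fledglings — 1 of 5 types.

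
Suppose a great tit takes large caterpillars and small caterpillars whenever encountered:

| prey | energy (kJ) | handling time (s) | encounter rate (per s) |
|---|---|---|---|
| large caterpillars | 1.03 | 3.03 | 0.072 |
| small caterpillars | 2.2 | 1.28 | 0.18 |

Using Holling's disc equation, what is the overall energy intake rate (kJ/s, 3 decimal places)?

Energy encountered per unit search time: 0.072×1.03 + 0.18×2.2 = 0.4702 kJ/s.
Handling time per unit search time: 0.072×3.03 + 0.18×1.28 = 0.4486.
Rate = 0.4702/(1 + 0.4486) = 0.3246 kJ/s.

0.325 kJ/s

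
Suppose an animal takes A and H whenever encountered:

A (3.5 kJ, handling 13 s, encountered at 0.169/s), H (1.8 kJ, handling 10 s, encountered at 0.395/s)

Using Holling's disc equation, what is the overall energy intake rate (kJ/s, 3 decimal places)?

Energy encountered per unit search time: 0.169×3.5 + 0.395×1.8 = 1.303 kJ/s.
Handling time per unit search time: 0.169×13 + 0.395×10 = 6.147.
Rate = 1.303/(1 + 6.147) = 0.1822 kJ/s.

0.182 kJ/s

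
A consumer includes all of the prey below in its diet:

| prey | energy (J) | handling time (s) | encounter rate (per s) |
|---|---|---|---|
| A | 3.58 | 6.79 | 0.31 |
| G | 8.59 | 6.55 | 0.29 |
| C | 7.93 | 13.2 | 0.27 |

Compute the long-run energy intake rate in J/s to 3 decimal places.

0.670 J/s

Energy encountered per unit search time: 0.31×3.58 + 0.29×8.59 + 0.27×7.93 = 5.742 J/s.
Handling time per unit search time: 0.31×6.79 + 0.29×6.55 + 0.27×13.2 = 7.568.
Rate = 5.742/(1 + 7.568) = 0.6701 J/s.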